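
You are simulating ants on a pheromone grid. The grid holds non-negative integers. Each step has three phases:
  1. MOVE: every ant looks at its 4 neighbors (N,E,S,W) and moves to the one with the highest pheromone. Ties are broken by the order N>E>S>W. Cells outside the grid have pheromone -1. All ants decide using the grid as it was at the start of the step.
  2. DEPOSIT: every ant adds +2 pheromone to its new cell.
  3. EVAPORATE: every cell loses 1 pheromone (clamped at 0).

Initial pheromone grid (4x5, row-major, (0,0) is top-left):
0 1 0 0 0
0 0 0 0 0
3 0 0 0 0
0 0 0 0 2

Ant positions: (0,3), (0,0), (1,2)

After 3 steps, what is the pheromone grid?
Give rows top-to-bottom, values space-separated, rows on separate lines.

After step 1: ants at (0,4),(0,1),(0,2)
  0 2 1 0 1
  0 0 0 0 0
  2 0 0 0 0
  0 0 0 0 1
After step 2: ants at (1,4),(0,2),(0,1)
  0 3 2 0 0
  0 0 0 0 1
  1 0 0 0 0
  0 0 0 0 0
After step 3: ants at (0,4),(0,1),(0,2)
  0 4 3 0 1
  0 0 0 0 0
  0 0 0 0 0
  0 0 0 0 0

0 4 3 0 1
0 0 0 0 0
0 0 0 0 0
0 0 0 0 0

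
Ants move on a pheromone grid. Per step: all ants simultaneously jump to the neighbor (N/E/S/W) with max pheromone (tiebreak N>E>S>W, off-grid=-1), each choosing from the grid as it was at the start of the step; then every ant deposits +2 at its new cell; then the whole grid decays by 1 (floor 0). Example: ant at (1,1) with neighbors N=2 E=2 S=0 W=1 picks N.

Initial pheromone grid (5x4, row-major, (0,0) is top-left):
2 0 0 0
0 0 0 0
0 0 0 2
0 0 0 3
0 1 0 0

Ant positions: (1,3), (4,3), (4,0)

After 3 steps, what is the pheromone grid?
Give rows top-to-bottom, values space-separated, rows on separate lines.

After step 1: ants at (2,3),(3,3),(4,1)
  1 0 0 0
  0 0 0 0
  0 0 0 3
  0 0 0 4
  0 2 0 0
After step 2: ants at (3,3),(2,3),(3,1)
  0 0 0 0
  0 0 0 0
  0 0 0 4
  0 1 0 5
  0 1 0 0
After step 3: ants at (2,3),(3,3),(4,1)
  0 0 0 0
  0 0 0 0
  0 0 0 5
  0 0 0 6
  0 2 0 0

0 0 0 0
0 0 0 0
0 0 0 5
0 0 0 6
0 2 0 0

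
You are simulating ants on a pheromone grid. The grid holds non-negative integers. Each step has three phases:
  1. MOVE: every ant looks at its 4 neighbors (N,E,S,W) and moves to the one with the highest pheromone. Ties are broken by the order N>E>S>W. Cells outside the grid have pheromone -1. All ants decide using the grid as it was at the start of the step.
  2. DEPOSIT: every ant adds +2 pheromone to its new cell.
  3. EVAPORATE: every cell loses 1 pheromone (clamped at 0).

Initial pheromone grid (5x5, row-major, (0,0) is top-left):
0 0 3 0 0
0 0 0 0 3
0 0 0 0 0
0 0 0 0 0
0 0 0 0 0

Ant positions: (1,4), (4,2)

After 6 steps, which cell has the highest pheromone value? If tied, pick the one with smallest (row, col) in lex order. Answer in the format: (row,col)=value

Answer: (1,4)=3

Derivation:
Step 1: ant0:(1,4)->N->(0,4) | ant1:(4,2)->N->(3,2)
  grid max=2 at (0,2)
Step 2: ant0:(0,4)->S->(1,4) | ant1:(3,2)->N->(2,2)
  grid max=3 at (1,4)
Step 3: ant0:(1,4)->N->(0,4) | ant1:(2,2)->N->(1,2)
  grid max=2 at (1,4)
Step 4: ant0:(0,4)->S->(1,4) | ant1:(1,2)->N->(0,2)
  grid max=3 at (1,4)
Step 5: ant0:(1,4)->N->(0,4) | ant1:(0,2)->E->(0,3)
  grid max=2 at (1,4)
Step 6: ant0:(0,4)->S->(1,4) | ant1:(0,3)->E->(0,4)
  grid max=3 at (1,4)
Final grid:
  0 0 0 0 2
  0 0 0 0 3
  0 0 0 0 0
  0 0 0 0 0
  0 0 0 0 0
Max pheromone 3 at (1,4)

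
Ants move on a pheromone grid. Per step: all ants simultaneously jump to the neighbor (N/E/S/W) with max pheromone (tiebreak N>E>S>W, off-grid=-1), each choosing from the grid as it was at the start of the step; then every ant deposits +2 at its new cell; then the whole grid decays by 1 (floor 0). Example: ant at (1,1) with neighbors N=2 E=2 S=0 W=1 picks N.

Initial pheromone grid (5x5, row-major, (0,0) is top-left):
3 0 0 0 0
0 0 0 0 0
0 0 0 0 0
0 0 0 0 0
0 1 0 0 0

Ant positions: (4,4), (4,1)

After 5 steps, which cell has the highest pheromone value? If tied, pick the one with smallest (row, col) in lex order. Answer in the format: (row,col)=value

Answer: (0,2)=1

Derivation:
Step 1: ant0:(4,4)->N->(3,4) | ant1:(4,1)->N->(3,1)
  grid max=2 at (0,0)
Step 2: ant0:(3,4)->N->(2,4) | ant1:(3,1)->N->(2,1)
  grid max=1 at (0,0)
Step 3: ant0:(2,4)->N->(1,4) | ant1:(2,1)->N->(1,1)
  grid max=1 at (1,1)
Step 4: ant0:(1,4)->N->(0,4) | ant1:(1,1)->N->(0,1)
  grid max=1 at (0,1)
Step 5: ant0:(0,4)->S->(1,4) | ant1:(0,1)->E->(0,2)
  grid max=1 at (0,2)
Final grid:
  0 0 1 0 0
  0 0 0 0 1
  0 0 0 0 0
  0 0 0 0 0
  0 0 0 0 0
Max pheromone 1 at (0,2)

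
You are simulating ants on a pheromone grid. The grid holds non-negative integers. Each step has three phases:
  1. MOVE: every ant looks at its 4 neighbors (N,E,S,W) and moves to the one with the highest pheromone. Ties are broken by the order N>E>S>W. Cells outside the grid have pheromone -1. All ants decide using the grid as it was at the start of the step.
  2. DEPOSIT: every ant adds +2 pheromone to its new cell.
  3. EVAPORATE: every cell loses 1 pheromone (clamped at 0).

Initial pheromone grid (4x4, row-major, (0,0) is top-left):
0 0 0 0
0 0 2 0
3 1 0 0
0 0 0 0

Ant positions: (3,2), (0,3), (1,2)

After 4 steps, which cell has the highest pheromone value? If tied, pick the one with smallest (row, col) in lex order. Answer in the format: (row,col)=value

Answer: (1,2)=10

Derivation:
Step 1: ant0:(3,2)->N->(2,2) | ant1:(0,3)->S->(1,3) | ant2:(1,2)->N->(0,2)
  grid max=2 at (2,0)
Step 2: ant0:(2,2)->N->(1,2) | ant1:(1,3)->W->(1,2) | ant2:(0,2)->S->(1,2)
  grid max=6 at (1,2)
Step 3: ant0:(1,2)->N->(0,2) | ant1:(1,2)->N->(0,2) | ant2:(1,2)->N->(0,2)
  grid max=5 at (0,2)
Step 4: ant0:(0,2)->S->(1,2) | ant1:(0,2)->S->(1,2) | ant2:(0,2)->S->(1,2)
  grid max=10 at (1,2)
Final grid:
  0 0 4 0
  0 0 10 0
  0 0 0 0
  0 0 0 0
Max pheromone 10 at (1,2)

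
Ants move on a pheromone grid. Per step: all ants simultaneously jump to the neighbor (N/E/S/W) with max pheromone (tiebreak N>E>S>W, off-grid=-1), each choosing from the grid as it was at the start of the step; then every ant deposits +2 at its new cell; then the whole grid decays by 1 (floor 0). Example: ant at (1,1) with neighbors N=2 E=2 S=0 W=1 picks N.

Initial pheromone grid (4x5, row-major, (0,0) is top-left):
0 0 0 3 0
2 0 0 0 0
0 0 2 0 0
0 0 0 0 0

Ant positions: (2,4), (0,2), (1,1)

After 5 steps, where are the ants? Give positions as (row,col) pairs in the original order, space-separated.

Step 1: ant0:(2,4)->N->(1,4) | ant1:(0,2)->E->(0,3) | ant2:(1,1)->W->(1,0)
  grid max=4 at (0,3)
Step 2: ant0:(1,4)->N->(0,4) | ant1:(0,3)->E->(0,4) | ant2:(1,0)->N->(0,0)
  grid max=3 at (0,3)
Step 3: ant0:(0,4)->W->(0,3) | ant1:(0,4)->W->(0,3) | ant2:(0,0)->S->(1,0)
  grid max=6 at (0,3)
Step 4: ant0:(0,3)->E->(0,4) | ant1:(0,3)->E->(0,4) | ant2:(1,0)->N->(0,0)
  grid max=5 at (0,3)
Step 5: ant0:(0,4)->W->(0,3) | ant1:(0,4)->W->(0,3) | ant2:(0,0)->S->(1,0)
  grid max=8 at (0,3)

(0,3) (0,3) (1,0)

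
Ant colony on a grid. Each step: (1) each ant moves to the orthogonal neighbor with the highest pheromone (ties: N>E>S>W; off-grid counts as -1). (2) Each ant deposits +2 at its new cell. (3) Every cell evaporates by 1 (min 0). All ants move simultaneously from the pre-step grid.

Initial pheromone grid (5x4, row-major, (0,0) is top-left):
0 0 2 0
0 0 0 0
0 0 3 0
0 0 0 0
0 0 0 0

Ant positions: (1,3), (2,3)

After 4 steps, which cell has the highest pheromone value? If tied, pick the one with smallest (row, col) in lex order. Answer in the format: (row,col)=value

Answer: (2,2)=5

Derivation:
Step 1: ant0:(1,3)->N->(0,3) | ant1:(2,3)->W->(2,2)
  grid max=4 at (2,2)
Step 2: ant0:(0,3)->W->(0,2) | ant1:(2,2)->N->(1,2)
  grid max=3 at (2,2)
Step 3: ant0:(0,2)->S->(1,2) | ant1:(1,2)->S->(2,2)
  grid max=4 at (2,2)
Step 4: ant0:(1,2)->S->(2,2) | ant1:(2,2)->N->(1,2)
  grid max=5 at (2,2)
Final grid:
  0 0 0 0
  0 0 3 0
  0 0 5 0
  0 0 0 0
  0 0 0 0
Max pheromone 5 at (2,2)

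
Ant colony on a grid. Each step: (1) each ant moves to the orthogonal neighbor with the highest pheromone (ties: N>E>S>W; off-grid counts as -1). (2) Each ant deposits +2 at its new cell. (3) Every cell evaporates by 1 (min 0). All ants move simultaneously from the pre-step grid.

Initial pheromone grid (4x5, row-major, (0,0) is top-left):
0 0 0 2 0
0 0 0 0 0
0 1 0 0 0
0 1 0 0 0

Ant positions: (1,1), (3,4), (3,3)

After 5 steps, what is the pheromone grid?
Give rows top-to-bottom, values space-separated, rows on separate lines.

After step 1: ants at (2,1),(2,4),(2,3)
  0 0 0 1 0
  0 0 0 0 0
  0 2 0 1 1
  0 0 0 0 0
After step 2: ants at (1,1),(2,3),(2,4)
  0 0 0 0 0
  0 1 0 0 0
  0 1 0 2 2
  0 0 0 0 0
After step 3: ants at (2,1),(2,4),(2,3)
  0 0 0 0 0
  0 0 0 0 0
  0 2 0 3 3
  0 0 0 0 0
After step 4: ants at (1,1),(2,3),(2,4)
  0 0 0 0 0
  0 1 0 0 0
  0 1 0 4 4
  0 0 0 0 0
After step 5: ants at (2,1),(2,4),(2,3)
  0 0 0 0 0
  0 0 0 0 0
  0 2 0 5 5
  0 0 0 0 0

0 0 0 0 0
0 0 0 0 0
0 2 0 5 5
0 0 0 0 0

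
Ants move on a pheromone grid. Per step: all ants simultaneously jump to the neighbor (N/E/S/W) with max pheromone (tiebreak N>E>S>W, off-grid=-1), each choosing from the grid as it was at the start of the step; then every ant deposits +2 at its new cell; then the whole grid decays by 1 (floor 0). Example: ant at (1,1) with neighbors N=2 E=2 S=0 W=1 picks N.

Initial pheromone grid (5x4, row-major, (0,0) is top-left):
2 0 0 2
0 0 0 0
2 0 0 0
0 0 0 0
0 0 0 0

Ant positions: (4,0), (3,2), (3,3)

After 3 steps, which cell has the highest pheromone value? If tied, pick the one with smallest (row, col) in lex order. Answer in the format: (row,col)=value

Step 1: ant0:(4,0)->N->(3,0) | ant1:(3,2)->N->(2,2) | ant2:(3,3)->N->(2,3)
  grid max=1 at (0,0)
Step 2: ant0:(3,0)->N->(2,0) | ant1:(2,2)->E->(2,3) | ant2:(2,3)->W->(2,2)
  grid max=2 at (2,0)
Step 3: ant0:(2,0)->N->(1,0) | ant1:(2,3)->W->(2,2) | ant2:(2,2)->E->(2,3)
  grid max=3 at (2,2)
Final grid:
  0 0 0 0
  1 0 0 0
  1 0 3 3
  0 0 0 0
  0 0 0 0
Max pheromone 3 at (2,2)

Answer: (2,2)=3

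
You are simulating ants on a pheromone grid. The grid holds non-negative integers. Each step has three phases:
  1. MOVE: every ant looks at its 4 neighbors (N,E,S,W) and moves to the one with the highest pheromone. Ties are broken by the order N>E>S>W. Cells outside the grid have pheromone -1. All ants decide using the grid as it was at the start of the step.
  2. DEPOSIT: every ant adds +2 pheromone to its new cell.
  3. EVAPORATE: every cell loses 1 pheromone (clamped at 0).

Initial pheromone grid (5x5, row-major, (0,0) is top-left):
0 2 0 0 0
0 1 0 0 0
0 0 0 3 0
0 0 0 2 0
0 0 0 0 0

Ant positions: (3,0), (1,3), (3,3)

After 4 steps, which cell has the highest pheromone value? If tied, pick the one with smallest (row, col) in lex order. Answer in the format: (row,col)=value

Step 1: ant0:(3,0)->N->(2,0) | ant1:(1,3)->S->(2,3) | ant2:(3,3)->N->(2,3)
  grid max=6 at (2,3)
Step 2: ant0:(2,0)->N->(1,0) | ant1:(2,3)->S->(3,3) | ant2:(2,3)->S->(3,3)
  grid max=5 at (2,3)
Step 3: ant0:(1,0)->N->(0,0) | ant1:(3,3)->N->(2,3) | ant2:(3,3)->N->(2,3)
  grid max=8 at (2,3)
Step 4: ant0:(0,0)->E->(0,1) | ant1:(2,3)->S->(3,3) | ant2:(2,3)->S->(3,3)
  grid max=7 at (2,3)
Final grid:
  0 1 0 0 0
  0 0 0 0 0
  0 0 0 7 0
  0 0 0 6 0
  0 0 0 0 0
Max pheromone 7 at (2,3)

Answer: (2,3)=7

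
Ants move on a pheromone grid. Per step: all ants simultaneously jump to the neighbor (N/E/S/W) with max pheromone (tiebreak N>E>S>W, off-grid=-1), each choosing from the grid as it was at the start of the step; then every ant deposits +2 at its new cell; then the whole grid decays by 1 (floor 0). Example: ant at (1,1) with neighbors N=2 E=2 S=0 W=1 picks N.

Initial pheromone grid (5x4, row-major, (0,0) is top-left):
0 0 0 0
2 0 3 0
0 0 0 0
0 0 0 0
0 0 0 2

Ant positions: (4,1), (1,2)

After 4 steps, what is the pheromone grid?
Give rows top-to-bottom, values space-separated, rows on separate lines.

After step 1: ants at (3,1),(0,2)
  0 0 1 0
  1 0 2 0
  0 0 0 0
  0 1 0 0
  0 0 0 1
After step 2: ants at (2,1),(1,2)
  0 0 0 0
  0 0 3 0
  0 1 0 0
  0 0 0 0
  0 0 0 0
After step 3: ants at (1,1),(0,2)
  0 0 1 0
  0 1 2 0
  0 0 0 0
  0 0 0 0
  0 0 0 0
After step 4: ants at (1,2),(1,2)
  0 0 0 0
  0 0 5 0
  0 0 0 0
  0 0 0 0
  0 0 0 0

0 0 0 0
0 0 5 0
0 0 0 0
0 0 0 0
0 0 0 0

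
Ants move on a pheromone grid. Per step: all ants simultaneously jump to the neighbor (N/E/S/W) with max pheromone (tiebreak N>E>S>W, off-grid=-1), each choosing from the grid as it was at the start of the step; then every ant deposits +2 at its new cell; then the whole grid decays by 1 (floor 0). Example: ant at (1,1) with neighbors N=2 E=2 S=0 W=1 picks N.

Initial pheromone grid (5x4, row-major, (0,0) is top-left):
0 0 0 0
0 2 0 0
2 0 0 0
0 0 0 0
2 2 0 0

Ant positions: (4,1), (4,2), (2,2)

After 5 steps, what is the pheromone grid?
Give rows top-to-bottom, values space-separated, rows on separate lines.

After step 1: ants at (4,0),(4,1),(1,2)
  0 0 0 0
  0 1 1 0
  1 0 0 0
  0 0 0 0
  3 3 0 0
After step 2: ants at (4,1),(4,0),(1,1)
  0 0 0 0
  0 2 0 0
  0 0 0 0
  0 0 0 0
  4 4 0 0
After step 3: ants at (4,0),(4,1),(0,1)
  0 1 0 0
  0 1 0 0
  0 0 0 0
  0 0 0 0
  5 5 0 0
After step 4: ants at (4,1),(4,0),(1,1)
  0 0 0 0
  0 2 0 0
  0 0 0 0
  0 0 0 0
  6 6 0 0
After step 5: ants at (4,0),(4,1),(0,1)
  0 1 0 0
  0 1 0 0
  0 0 0 0
  0 0 0 0
  7 7 0 0

0 1 0 0
0 1 0 0
0 0 0 0
0 0 0 0
7 7 0 0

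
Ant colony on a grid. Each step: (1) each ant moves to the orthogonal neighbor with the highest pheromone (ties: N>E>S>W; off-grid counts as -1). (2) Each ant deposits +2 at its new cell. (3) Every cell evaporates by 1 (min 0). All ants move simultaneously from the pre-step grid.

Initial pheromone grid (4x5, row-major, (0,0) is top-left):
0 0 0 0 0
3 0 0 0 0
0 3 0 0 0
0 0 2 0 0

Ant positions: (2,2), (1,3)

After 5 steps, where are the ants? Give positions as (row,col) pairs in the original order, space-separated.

Step 1: ant0:(2,2)->W->(2,1) | ant1:(1,3)->N->(0,3)
  grid max=4 at (2,1)
Step 2: ant0:(2,1)->N->(1,1) | ant1:(0,3)->E->(0,4)
  grid max=3 at (2,1)
Step 3: ant0:(1,1)->S->(2,1) | ant1:(0,4)->S->(1,4)
  grid max=4 at (2,1)
Step 4: ant0:(2,1)->N->(1,1) | ant1:(1,4)->N->(0,4)
  grid max=3 at (2,1)
Step 5: ant0:(1,1)->S->(2,1) | ant1:(0,4)->S->(1,4)
  grid max=4 at (2,1)

(2,1) (1,4)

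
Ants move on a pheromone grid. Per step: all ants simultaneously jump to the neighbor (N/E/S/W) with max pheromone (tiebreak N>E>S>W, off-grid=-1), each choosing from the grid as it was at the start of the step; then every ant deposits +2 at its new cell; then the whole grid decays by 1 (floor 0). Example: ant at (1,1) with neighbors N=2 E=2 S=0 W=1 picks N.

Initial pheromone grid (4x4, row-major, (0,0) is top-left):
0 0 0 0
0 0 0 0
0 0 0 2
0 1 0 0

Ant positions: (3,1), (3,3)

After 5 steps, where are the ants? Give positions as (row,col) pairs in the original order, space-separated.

Step 1: ant0:(3,1)->N->(2,1) | ant1:(3,3)->N->(2,3)
  grid max=3 at (2,3)
Step 2: ant0:(2,1)->N->(1,1) | ant1:(2,3)->N->(1,3)
  grid max=2 at (2,3)
Step 3: ant0:(1,1)->N->(0,1) | ant1:(1,3)->S->(2,3)
  grid max=3 at (2,3)
Step 4: ant0:(0,1)->E->(0,2) | ant1:(2,3)->N->(1,3)
  grid max=2 at (2,3)
Step 5: ant0:(0,2)->E->(0,3) | ant1:(1,3)->S->(2,3)
  grid max=3 at (2,3)

(0,3) (2,3)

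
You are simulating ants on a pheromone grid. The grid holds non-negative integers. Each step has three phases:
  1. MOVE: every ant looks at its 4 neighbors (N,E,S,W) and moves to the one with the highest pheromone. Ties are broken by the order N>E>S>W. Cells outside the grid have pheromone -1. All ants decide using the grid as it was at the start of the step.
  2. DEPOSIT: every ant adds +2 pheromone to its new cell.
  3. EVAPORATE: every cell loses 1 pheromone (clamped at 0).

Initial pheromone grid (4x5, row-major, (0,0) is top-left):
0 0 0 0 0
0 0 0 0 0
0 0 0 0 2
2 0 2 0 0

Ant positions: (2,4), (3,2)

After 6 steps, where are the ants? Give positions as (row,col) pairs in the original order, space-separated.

Step 1: ant0:(2,4)->N->(1,4) | ant1:(3,2)->N->(2,2)
  grid max=1 at (1,4)
Step 2: ant0:(1,4)->S->(2,4) | ant1:(2,2)->S->(3,2)
  grid max=2 at (2,4)
Step 3: ant0:(2,4)->N->(1,4) | ant1:(3,2)->N->(2,2)
  grid max=1 at (1,4)
Step 4: ant0:(1,4)->S->(2,4) | ant1:(2,2)->S->(3,2)
  grid max=2 at (2,4)
Step 5: ant0:(2,4)->N->(1,4) | ant1:(3,2)->N->(2,2)
  grid max=1 at (1,4)
Step 6: ant0:(1,4)->S->(2,4) | ant1:(2,2)->S->(3,2)
  grid max=2 at (2,4)

(2,4) (3,2)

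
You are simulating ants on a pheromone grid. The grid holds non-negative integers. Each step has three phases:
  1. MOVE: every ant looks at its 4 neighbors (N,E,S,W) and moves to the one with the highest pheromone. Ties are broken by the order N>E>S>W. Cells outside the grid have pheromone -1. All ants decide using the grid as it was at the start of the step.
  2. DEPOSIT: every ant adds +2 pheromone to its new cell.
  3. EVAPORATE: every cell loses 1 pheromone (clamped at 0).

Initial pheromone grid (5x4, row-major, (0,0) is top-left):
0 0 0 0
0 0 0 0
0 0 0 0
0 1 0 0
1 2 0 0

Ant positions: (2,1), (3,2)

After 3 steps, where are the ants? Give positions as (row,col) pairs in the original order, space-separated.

Step 1: ant0:(2,1)->S->(3,1) | ant1:(3,2)->W->(3,1)
  grid max=4 at (3,1)
Step 2: ant0:(3,1)->S->(4,1) | ant1:(3,1)->S->(4,1)
  grid max=4 at (4,1)
Step 3: ant0:(4,1)->N->(3,1) | ant1:(4,1)->N->(3,1)
  grid max=6 at (3,1)

(3,1) (3,1)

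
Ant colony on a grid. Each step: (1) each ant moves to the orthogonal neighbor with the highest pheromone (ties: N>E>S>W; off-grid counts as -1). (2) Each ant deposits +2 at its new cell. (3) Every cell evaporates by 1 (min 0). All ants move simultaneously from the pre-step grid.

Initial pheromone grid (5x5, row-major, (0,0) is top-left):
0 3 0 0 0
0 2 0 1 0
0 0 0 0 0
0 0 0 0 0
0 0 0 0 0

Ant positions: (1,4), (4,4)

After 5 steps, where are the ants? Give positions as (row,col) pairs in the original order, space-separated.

Step 1: ant0:(1,4)->W->(1,3) | ant1:(4,4)->N->(3,4)
  grid max=2 at (0,1)
Step 2: ant0:(1,3)->N->(0,3) | ant1:(3,4)->N->(2,4)
  grid max=1 at (0,1)
Step 3: ant0:(0,3)->S->(1,3) | ant1:(2,4)->N->(1,4)
  grid max=2 at (1,3)
Step 4: ant0:(1,3)->E->(1,4) | ant1:(1,4)->W->(1,3)
  grid max=3 at (1,3)
Step 5: ant0:(1,4)->W->(1,3) | ant1:(1,3)->E->(1,4)
  grid max=4 at (1,3)

(1,3) (1,4)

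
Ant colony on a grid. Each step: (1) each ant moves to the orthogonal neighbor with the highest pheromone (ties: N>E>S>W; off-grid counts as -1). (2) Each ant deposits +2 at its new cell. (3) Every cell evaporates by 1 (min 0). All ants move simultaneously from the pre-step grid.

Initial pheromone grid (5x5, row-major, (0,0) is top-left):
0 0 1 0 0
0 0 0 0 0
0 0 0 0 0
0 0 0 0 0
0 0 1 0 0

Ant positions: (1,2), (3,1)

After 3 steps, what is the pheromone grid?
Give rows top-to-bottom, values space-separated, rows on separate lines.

After step 1: ants at (0,2),(2,1)
  0 0 2 0 0
  0 0 0 0 0
  0 1 0 0 0
  0 0 0 0 0
  0 0 0 0 0
After step 2: ants at (0,3),(1,1)
  0 0 1 1 0
  0 1 0 0 0
  0 0 0 0 0
  0 0 0 0 0
  0 0 0 0 0
After step 3: ants at (0,2),(0,1)
  0 1 2 0 0
  0 0 0 0 0
  0 0 0 0 0
  0 0 0 0 0
  0 0 0 0 0

0 1 2 0 0
0 0 0 0 0
0 0 0 0 0
0 0 0 0 0
0 0 0 0 0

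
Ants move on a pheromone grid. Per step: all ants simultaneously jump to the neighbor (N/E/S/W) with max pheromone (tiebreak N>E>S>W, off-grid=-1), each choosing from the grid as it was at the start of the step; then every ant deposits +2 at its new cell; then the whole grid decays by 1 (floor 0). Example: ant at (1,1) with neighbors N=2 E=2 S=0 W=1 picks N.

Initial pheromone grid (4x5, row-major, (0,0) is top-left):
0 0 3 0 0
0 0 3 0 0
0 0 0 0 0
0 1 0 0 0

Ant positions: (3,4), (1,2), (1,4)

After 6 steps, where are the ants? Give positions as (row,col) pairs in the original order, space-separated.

Step 1: ant0:(3,4)->N->(2,4) | ant1:(1,2)->N->(0,2) | ant2:(1,4)->N->(0,4)
  grid max=4 at (0,2)
Step 2: ant0:(2,4)->N->(1,4) | ant1:(0,2)->S->(1,2) | ant2:(0,4)->S->(1,4)
  grid max=3 at (0,2)
Step 3: ant0:(1,4)->N->(0,4) | ant1:(1,2)->N->(0,2) | ant2:(1,4)->N->(0,4)
  grid max=4 at (0,2)
Step 4: ant0:(0,4)->S->(1,4) | ant1:(0,2)->S->(1,2) | ant2:(0,4)->S->(1,4)
  grid max=5 at (1,4)
Step 5: ant0:(1,4)->N->(0,4) | ant1:(1,2)->N->(0,2) | ant2:(1,4)->N->(0,4)
  grid max=5 at (0,4)
Step 6: ant0:(0,4)->S->(1,4) | ant1:(0,2)->S->(1,2) | ant2:(0,4)->S->(1,4)
  grid max=7 at (1,4)

(1,4) (1,2) (1,4)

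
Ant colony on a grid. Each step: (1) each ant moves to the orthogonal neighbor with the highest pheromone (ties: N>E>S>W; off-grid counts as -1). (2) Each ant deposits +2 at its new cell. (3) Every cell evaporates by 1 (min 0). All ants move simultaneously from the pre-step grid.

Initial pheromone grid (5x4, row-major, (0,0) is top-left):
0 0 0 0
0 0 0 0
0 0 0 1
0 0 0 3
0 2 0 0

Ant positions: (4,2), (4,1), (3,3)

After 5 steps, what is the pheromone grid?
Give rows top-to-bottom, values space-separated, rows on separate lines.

After step 1: ants at (4,1),(3,1),(2,3)
  0 0 0 0
  0 0 0 0
  0 0 0 2
  0 1 0 2
  0 3 0 0
After step 2: ants at (3,1),(4,1),(3,3)
  0 0 0 0
  0 0 0 0
  0 0 0 1
  0 2 0 3
  0 4 0 0
After step 3: ants at (4,1),(3,1),(2,3)
  0 0 0 0
  0 0 0 0
  0 0 0 2
  0 3 0 2
  0 5 0 0
After step 4: ants at (3,1),(4,1),(3,3)
  0 0 0 0
  0 0 0 0
  0 0 0 1
  0 4 0 3
  0 6 0 0
After step 5: ants at (4,1),(3,1),(2,3)
  0 0 0 0
  0 0 0 0
  0 0 0 2
  0 5 0 2
  0 7 0 0

0 0 0 0
0 0 0 0
0 0 0 2
0 5 0 2
0 7 0 0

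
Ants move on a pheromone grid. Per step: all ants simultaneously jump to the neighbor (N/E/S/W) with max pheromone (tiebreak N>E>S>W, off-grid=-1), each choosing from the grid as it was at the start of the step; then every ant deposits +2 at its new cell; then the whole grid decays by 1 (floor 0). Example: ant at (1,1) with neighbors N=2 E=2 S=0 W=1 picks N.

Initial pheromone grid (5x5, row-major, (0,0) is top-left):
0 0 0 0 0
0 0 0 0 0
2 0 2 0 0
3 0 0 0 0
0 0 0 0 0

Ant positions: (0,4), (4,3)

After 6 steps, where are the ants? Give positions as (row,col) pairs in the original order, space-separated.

Step 1: ant0:(0,4)->S->(1,4) | ant1:(4,3)->N->(3,3)
  grid max=2 at (3,0)
Step 2: ant0:(1,4)->N->(0,4) | ant1:(3,3)->N->(2,3)
  grid max=1 at (0,4)
Step 3: ant0:(0,4)->S->(1,4) | ant1:(2,3)->N->(1,3)
  grid max=1 at (1,3)
Step 4: ant0:(1,4)->W->(1,3) | ant1:(1,3)->E->(1,4)
  grid max=2 at (1,3)
Step 5: ant0:(1,3)->E->(1,4) | ant1:(1,4)->W->(1,3)
  grid max=3 at (1,3)
Step 6: ant0:(1,4)->W->(1,3) | ant1:(1,3)->E->(1,4)
  grid max=4 at (1,3)

(1,3) (1,4)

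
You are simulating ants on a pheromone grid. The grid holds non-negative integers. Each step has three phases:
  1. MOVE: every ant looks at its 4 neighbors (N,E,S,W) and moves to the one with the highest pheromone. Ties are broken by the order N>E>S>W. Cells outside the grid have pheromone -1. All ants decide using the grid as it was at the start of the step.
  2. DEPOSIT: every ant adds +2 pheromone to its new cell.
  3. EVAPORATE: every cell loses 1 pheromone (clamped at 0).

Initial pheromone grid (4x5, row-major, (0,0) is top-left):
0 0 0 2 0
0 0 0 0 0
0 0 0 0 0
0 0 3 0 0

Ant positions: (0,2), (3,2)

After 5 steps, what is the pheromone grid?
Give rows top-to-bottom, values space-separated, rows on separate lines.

After step 1: ants at (0,3),(2,2)
  0 0 0 3 0
  0 0 0 0 0
  0 0 1 0 0
  0 0 2 0 0
After step 2: ants at (0,4),(3,2)
  0 0 0 2 1
  0 0 0 0 0
  0 0 0 0 0
  0 0 3 0 0
After step 3: ants at (0,3),(2,2)
  0 0 0 3 0
  0 0 0 0 0
  0 0 1 0 0
  0 0 2 0 0
After step 4: ants at (0,4),(3,2)
  0 0 0 2 1
  0 0 0 0 0
  0 0 0 0 0
  0 0 3 0 0
After step 5: ants at (0,3),(2,2)
  0 0 0 3 0
  0 0 0 0 0
  0 0 1 0 0
  0 0 2 0 0

0 0 0 3 0
0 0 0 0 0
0 0 1 0 0
0 0 2 0 0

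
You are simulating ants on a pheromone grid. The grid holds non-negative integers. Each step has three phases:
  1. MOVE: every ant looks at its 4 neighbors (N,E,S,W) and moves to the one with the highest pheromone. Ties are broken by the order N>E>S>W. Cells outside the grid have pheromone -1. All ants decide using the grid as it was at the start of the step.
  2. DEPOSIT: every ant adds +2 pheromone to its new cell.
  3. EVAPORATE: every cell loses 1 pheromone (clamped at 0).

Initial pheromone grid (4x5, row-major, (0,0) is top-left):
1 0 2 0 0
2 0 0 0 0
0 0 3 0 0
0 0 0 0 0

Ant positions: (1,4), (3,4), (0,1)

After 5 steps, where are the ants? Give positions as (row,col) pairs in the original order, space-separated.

Step 1: ant0:(1,4)->N->(0,4) | ant1:(3,4)->N->(2,4) | ant2:(0,1)->E->(0,2)
  grid max=3 at (0,2)
Step 2: ant0:(0,4)->S->(1,4) | ant1:(2,4)->N->(1,4) | ant2:(0,2)->E->(0,3)
  grid max=3 at (1,4)
Step 3: ant0:(1,4)->N->(0,4) | ant1:(1,4)->N->(0,4) | ant2:(0,3)->W->(0,2)
  grid max=3 at (0,2)
Step 4: ant0:(0,4)->S->(1,4) | ant1:(0,4)->S->(1,4) | ant2:(0,2)->E->(0,3)
  grid max=5 at (1,4)
Step 5: ant0:(1,4)->N->(0,4) | ant1:(1,4)->N->(0,4) | ant2:(0,3)->E->(0,4)
  grid max=7 at (0,4)

(0,4) (0,4) (0,4)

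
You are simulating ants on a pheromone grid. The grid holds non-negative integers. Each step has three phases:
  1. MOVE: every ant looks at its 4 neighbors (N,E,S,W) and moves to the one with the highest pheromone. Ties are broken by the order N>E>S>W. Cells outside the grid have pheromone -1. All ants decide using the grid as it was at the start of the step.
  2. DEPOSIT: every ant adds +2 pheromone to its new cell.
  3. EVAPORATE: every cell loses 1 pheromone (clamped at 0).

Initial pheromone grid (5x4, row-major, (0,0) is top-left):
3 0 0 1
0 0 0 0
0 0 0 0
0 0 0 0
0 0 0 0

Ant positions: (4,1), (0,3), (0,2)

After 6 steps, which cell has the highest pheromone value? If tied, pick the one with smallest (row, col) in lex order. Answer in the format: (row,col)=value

Answer: (0,3)=9

Derivation:
Step 1: ant0:(4,1)->N->(3,1) | ant1:(0,3)->S->(1,3) | ant2:(0,2)->E->(0,3)
  grid max=2 at (0,0)
Step 2: ant0:(3,1)->N->(2,1) | ant1:(1,3)->N->(0,3) | ant2:(0,3)->S->(1,3)
  grid max=3 at (0,3)
Step 3: ant0:(2,1)->N->(1,1) | ant1:(0,3)->S->(1,3) | ant2:(1,3)->N->(0,3)
  grid max=4 at (0,3)
Step 4: ant0:(1,1)->N->(0,1) | ant1:(1,3)->N->(0,3) | ant2:(0,3)->S->(1,3)
  grid max=5 at (0,3)
Step 5: ant0:(0,1)->E->(0,2) | ant1:(0,3)->S->(1,3) | ant2:(1,3)->N->(0,3)
  grid max=6 at (0,3)
Step 6: ant0:(0,2)->E->(0,3) | ant1:(1,3)->N->(0,3) | ant2:(0,3)->S->(1,3)
  grid max=9 at (0,3)
Final grid:
  0 0 0 9
  0 0 0 6
  0 0 0 0
  0 0 0 0
  0 0 0 0
Max pheromone 9 at (0,3)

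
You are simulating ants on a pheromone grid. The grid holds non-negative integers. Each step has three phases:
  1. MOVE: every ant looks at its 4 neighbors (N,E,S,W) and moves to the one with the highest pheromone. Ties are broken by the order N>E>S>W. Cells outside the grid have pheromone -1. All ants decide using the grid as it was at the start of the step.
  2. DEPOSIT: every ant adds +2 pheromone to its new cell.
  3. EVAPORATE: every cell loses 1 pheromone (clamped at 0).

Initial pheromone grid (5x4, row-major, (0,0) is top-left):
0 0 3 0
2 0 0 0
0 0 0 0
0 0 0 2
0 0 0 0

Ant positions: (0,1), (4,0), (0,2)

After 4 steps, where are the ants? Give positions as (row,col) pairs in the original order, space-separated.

Step 1: ant0:(0,1)->E->(0,2) | ant1:(4,0)->N->(3,0) | ant2:(0,2)->E->(0,3)
  grid max=4 at (0,2)
Step 2: ant0:(0,2)->E->(0,3) | ant1:(3,0)->N->(2,0) | ant2:(0,3)->W->(0,2)
  grid max=5 at (0,2)
Step 3: ant0:(0,3)->W->(0,2) | ant1:(2,0)->N->(1,0) | ant2:(0,2)->E->(0,3)
  grid max=6 at (0,2)
Step 4: ant0:(0,2)->E->(0,3) | ant1:(1,0)->N->(0,0) | ant2:(0,3)->W->(0,2)
  grid max=7 at (0,2)

(0,3) (0,0) (0,2)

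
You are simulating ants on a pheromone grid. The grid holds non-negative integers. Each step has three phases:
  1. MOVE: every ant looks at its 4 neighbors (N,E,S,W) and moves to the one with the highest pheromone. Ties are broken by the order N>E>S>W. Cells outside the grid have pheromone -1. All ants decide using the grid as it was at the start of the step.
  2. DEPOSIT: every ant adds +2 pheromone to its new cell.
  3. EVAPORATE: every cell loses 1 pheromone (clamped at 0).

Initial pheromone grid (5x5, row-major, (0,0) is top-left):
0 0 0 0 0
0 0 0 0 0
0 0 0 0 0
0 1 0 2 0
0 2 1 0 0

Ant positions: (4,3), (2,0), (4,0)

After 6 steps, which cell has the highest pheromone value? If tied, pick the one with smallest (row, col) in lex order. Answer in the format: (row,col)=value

Step 1: ant0:(4,3)->N->(3,3) | ant1:(2,0)->N->(1,0) | ant2:(4,0)->E->(4,1)
  grid max=3 at (3,3)
Step 2: ant0:(3,3)->N->(2,3) | ant1:(1,0)->N->(0,0) | ant2:(4,1)->N->(3,1)
  grid max=2 at (3,3)
Step 3: ant0:(2,3)->S->(3,3) | ant1:(0,0)->E->(0,1) | ant2:(3,1)->S->(4,1)
  grid max=3 at (3,3)
Step 4: ant0:(3,3)->N->(2,3) | ant1:(0,1)->E->(0,2) | ant2:(4,1)->N->(3,1)
  grid max=2 at (3,3)
Step 5: ant0:(2,3)->S->(3,3) | ant1:(0,2)->E->(0,3) | ant2:(3,1)->S->(4,1)
  grid max=3 at (3,3)
Step 6: ant0:(3,3)->N->(2,3) | ant1:(0,3)->E->(0,4) | ant2:(4,1)->N->(3,1)
  grid max=2 at (3,3)
Final grid:
  0 0 0 0 1
  0 0 0 0 0
  0 0 0 1 0
  0 1 0 2 0
  0 2 0 0 0
Max pheromone 2 at (3,3)

Answer: (3,3)=2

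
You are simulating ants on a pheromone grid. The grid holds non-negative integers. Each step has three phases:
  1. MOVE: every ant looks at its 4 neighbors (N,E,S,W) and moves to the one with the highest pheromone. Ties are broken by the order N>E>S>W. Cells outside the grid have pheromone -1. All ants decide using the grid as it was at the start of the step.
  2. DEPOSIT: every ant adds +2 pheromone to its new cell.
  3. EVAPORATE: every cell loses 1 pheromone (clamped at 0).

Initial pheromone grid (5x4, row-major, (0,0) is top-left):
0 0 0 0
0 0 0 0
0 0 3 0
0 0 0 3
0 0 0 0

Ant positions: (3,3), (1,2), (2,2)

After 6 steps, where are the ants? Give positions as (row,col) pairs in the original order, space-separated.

Step 1: ant0:(3,3)->N->(2,3) | ant1:(1,2)->S->(2,2) | ant2:(2,2)->N->(1,2)
  grid max=4 at (2,2)
Step 2: ant0:(2,3)->W->(2,2) | ant1:(2,2)->N->(1,2) | ant2:(1,2)->S->(2,2)
  grid max=7 at (2,2)
Step 3: ant0:(2,2)->N->(1,2) | ant1:(1,2)->S->(2,2) | ant2:(2,2)->N->(1,2)
  grid max=8 at (2,2)
Step 4: ant0:(1,2)->S->(2,2) | ant1:(2,2)->N->(1,2) | ant2:(1,2)->S->(2,2)
  grid max=11 at (2,2)
Step 5: ant0:(2,2)->N->(1,2) | ant1:(1,2)->S->(2,2) | ant2:(2,2)->N->(1,2)
  grid max=12 at (2,2)
Step 6: ant0:(1,2)->S->(2,2) | ant1:(2,2)->N->(1,2) | ant2:(1,2)->S->(2,2)
  grid max=15 at (2,2)

(2,2) (1,2) (2,2)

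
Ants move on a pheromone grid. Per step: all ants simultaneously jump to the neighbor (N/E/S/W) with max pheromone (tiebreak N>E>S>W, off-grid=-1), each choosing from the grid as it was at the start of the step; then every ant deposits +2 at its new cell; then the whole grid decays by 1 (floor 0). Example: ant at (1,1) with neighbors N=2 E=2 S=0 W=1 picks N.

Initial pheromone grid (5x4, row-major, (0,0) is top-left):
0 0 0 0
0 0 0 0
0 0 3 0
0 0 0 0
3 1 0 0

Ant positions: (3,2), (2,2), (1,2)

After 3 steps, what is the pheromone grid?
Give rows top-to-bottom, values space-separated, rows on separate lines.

After step 1: ants at (2,2),(1,2),(2,2)
  0 0 0 0
  0 0 1 0
  0 0 6 0
  0 0 0 0
  2 0 0 0
After step 2: ants at (1,2),(2,2),(1,2)
  0 0 0 0
  0 0 4 0
  0 0 7 0
  0 0 0 0
  1 0 0 0
After step 3: ants at (2,2),(1,2),(2,2)
  0 0 0 0
  0 0 5 0
  0 0 10 0
  0 0 0 0
  0 0 0 0

0 0 0 0
0 0 5 0
0 0 10 0
0 0 0 0
0 0 0 0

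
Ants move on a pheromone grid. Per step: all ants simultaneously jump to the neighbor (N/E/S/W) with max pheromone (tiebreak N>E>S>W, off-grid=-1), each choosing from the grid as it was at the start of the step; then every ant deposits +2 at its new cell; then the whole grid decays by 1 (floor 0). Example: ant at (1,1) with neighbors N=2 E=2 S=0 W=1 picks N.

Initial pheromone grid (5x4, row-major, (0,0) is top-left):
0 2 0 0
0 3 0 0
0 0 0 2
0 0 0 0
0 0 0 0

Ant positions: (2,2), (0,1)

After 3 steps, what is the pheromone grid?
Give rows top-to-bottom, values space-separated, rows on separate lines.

After step 1: ants at (2,3),(1,1)
  0 1 0 0
  0 4 0 0
  0 0 0 3
  0 0 0 0
  0 0 0 0
After step 2: ants at (1,3),(0,1)
  0 2 0 0
  0 3 0 1
  0 0 0 2
  0 0 0 0
  0 0 0 0
After step 3: ants at (2,3),(1,1)
  0 1 0 0
  0 4 0 0
  0 0 0 3
  0 0 0 0
  0 0 0 0

0 1 0 0
0 4 0 0
0 0 0 3
0 0 0 0
0 0 0 0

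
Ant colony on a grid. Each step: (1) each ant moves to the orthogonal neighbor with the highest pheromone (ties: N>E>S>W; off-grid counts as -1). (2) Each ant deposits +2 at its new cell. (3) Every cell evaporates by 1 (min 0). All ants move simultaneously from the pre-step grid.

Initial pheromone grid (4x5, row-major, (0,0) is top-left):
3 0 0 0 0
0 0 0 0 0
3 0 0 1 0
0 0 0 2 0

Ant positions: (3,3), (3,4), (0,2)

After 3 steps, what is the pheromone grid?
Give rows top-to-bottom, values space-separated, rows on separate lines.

After step 1: ants at (2,3),(3,3),(0,3)
  2 0 0 1 0
  0 0 0 0 0
  2 0 0 2 0
  0 0 0 3 0
After step 2: ants at (3,3),(2,3),(0,4)
  1 0 0 0 1
  0 0 0 0 0
  1 0 0 3 0
  0 0 0 4 0
After step 3: ants at (2,3),(3,3),(1,4)
  0 0 0 0 0
  0 0 0 0 1
  0 0 0 4 0
  0 0 0 5 0

0 0 0 0 0
0 0 0 0 1
0 0 0 4 0
0 0 0 5 0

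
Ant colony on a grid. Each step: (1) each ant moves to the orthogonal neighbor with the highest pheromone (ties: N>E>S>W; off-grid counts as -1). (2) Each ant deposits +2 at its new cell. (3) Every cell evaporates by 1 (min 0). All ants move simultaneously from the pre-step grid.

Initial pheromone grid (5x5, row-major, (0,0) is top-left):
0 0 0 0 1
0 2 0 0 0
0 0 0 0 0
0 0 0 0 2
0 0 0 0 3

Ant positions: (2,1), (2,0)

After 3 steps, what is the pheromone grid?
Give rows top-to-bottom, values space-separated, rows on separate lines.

After step 1: ants at (1,1),(1,0)
  0 0 0 0 0
  1 3 0 0 0
  0 0 0 0 0
  0 0 0 0 1
  0 0 0 0 2
After step 2: ants at (1,0),(1,1)
  0 0 0 0 0
  2 4 0 0 0
  0 0 0 0 0
  0 0 0 0 0
  0 0 0 0 1
After step 3: ants at (1,1),(1,0)
  0 0 0 0 0
  3 5 0 0 0
  0 0 0 0 0
  0 0 0 0 0
  0 0 0 0 0

0 0 0 0 0
3 5 0 0 0
0 0 0 0 0
0 0 0 0 0
0 0 0 0 0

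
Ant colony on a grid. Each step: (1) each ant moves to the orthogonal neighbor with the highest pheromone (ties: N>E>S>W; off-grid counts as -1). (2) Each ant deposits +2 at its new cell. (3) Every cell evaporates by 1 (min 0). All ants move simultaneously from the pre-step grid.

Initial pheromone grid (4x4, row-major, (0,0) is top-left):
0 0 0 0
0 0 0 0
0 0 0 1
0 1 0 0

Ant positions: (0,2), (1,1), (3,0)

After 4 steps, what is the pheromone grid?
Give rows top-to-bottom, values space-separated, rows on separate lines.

After step 1: ants at (0,3),(0,1),(3,1)
  0 1 0 1
  0 0 0 0
  0 0 0 0
  0 2 0 0
After step 2: ants at (1,3),(0,2),(2,1)
  0 0 1 0
  0 0 0 1
  0 1 0 0
  0 1 0 0
After step 3: ants at (0,3),(0,3),(3,1)
  0 0 0 3
  0 0 0 0
  0 0 0 0
  0 2 0 0
After step 4: ants at (1,3),(1,3),(2,1)
  0 0 0 2
  0 0 0 3
  0 1 0 0
  0 1 0 0

0 0 0 2
0 0 0 3
0 1 0 0
0 1 0 0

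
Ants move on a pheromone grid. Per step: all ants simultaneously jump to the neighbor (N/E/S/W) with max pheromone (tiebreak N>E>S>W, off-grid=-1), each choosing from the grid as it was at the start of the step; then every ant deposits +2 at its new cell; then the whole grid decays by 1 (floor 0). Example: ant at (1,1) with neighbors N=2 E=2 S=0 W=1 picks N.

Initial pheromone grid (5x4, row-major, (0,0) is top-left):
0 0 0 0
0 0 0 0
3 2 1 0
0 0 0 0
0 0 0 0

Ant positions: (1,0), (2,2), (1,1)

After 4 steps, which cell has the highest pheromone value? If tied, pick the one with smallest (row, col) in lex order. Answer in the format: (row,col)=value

Step 1: ant0:(1,0)->S->(2,0) | ant1:(2,2)->W->(2,1) | ant2:(1,1)->S->(2,1)
  grid max=5 at (2,1)
Step 2: ant0:(2,0)->E->(2,1) | ant1:(2,1)->W->(2,0) | ant2:(2,1)->W->(2,0)
  grid max=7 at (2,0)
Step 3: ant0:(2,1)->W->(2,0) | ant1:(2,0)->E->(2,1) | ant2:(2,0)->E->(2,1)
  grid max=9 at (2,1)
Step 4: ant0:(2,0)->E->(2,1) | ant1:(2,1)->W->(2,0) | ant2:(2,1)->W->(2,0)
  grid max=11 at (2,0)
Final grid:
  0 0 0 0
  0 0 0 0
  11 10 0 0
  0 0 0 0
  0 0 0 0
Max pheromone 11 at (2,0)

Answer: (2,0)=11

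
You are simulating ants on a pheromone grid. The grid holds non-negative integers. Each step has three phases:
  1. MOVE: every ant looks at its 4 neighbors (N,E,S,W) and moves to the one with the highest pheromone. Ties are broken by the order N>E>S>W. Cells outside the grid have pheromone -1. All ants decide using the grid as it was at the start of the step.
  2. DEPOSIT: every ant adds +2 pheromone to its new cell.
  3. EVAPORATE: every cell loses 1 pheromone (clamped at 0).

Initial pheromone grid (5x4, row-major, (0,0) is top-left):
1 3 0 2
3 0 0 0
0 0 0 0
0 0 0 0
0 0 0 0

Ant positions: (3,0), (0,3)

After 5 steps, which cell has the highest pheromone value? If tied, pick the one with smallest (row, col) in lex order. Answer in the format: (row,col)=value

Step 1: ant0:(3,0)->N->(2,0) | ant1:(0,3)->S->(1,3)
  grid max=2 at (0,1)
Step 2: ant0:(2,0)->N->(1,0) | ant1:(1,3)->N->(0,3)
  grid max=3 at (1,0)
Step 3: ant0:(1,0)->N->(0,0) | ant1:(0,3)->S->(1,3)
  grid max=2 at (1,0)
Step 4: ant0:(0,0)->S->(1,0) | ant1:(1,3)->N->(0,3)
  grid max=3 at (1,0)
Step 5: ant0:(1,0)->N->(0,0) | ant1:(0,3)->S->(1,3)
  grid max=2 at (1,0)
Final grid:
  1 0 0 1
  2 0 0 1
  0 0 0 0
  0 0 0 0
  0 0 0 0
Max pheromone 2 at (1,0)

Answer: (1,0)=2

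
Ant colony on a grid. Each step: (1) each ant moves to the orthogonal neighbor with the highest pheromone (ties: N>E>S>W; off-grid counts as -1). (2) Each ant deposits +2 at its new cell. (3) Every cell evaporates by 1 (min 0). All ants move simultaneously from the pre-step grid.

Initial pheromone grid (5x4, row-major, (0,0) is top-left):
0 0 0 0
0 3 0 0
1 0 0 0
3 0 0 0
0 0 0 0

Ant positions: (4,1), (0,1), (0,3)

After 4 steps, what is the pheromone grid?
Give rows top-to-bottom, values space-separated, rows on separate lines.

After step 1: ants at (3,1),(1,1),(1,3)
  0 0 0 0
  0 4 0 1
  0 0 0 0
  2 1 0 0
  0 0 0 0
After step 2: ants at (3,0),(0,1),(0,3)
  0 1 0 1
  0 3 0 0
  0 0 0 0
  3 0 0 0
  0 0 0 0
After step 3: ants at (2,0),(1,1),(1,3)
  0 0 0 0
  0 4 0 1
  1 0 0 0
  2 0 0 0
  0 0 0 0
After step 4: ants at (3,0),(0,1),(0,3)
  0 1 0 1
  0 3 0 0
  0 0 0 0
  3 0 0 0
  0 0 0 0

0 1 0 1
0 3 0 0
0 0 0 0
3 0 0 0
0 0 0 0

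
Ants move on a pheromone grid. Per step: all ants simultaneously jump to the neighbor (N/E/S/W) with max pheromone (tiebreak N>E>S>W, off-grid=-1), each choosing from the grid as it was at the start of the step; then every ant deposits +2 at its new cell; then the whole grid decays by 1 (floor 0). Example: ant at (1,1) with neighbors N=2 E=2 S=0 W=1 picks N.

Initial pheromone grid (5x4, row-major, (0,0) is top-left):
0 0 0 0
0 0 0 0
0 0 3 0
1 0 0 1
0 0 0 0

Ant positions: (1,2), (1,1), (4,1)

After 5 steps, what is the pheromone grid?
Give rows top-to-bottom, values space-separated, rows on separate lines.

After step 1: ants at (2,2),(0,1),(3,1)
  0 1 0 0
  0 0 0 0
  0 0 4 0
  0 1 0 0
  0 0 0 0
After step 2: ants at (1,2),(0,2),(2,1)
  0 0 1 0
  0 0 1 0
  0 1 3 0
  0 0 0 0
  0 0 0 0
After step 3: ants at (2,2),(1,2),(2,2)
  0 0 0 0
  0 0 2 0
  0 0 6 0
  0 0 0 0
  0 0 0 0
After step 4: ants at (1,2),(2,2),(1,2)
  0 0 0 0
  0 0 5 0
  0 0 7 0
  0 0 0 0
  0 0 0 0
After step 5: ants at (2,2),(1,2),(2,2)
  0 0 0 0
  0 0 6 0
  0 0 10 0
  0 0 0 0
  0 0 0 0

0 0 0 0
0 0 6 0
0 0 10 0
0 0 0 0
0 0 0 0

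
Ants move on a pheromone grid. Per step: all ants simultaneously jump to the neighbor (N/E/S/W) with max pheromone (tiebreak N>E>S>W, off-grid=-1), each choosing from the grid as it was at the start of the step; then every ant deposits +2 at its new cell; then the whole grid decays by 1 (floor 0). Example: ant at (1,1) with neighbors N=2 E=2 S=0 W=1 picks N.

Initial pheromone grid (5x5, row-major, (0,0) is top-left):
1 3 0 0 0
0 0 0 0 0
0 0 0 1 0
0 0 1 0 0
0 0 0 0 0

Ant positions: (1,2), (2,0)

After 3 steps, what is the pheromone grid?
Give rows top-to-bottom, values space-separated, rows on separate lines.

After step 1: ants at (0,2),(1,0)
  0 2 1 0 0
  1 0 0 0 0
  0 0 0 0 0
  0 0 0 0 0
  0 0 0 0 0
After step 2: ants at (0,1),(0,0)
  1 3 0 0 0
  0 0 0 0 0
  0 0 0 0 0
  0 0 0 0 0
  0 0 0 0 0
After step 3: ants at (0,0),(0,1)
  2 4 0 0 0
  0 0 0 0 0
  0 0 0 0 0
  0 0 0 0 0
  0 0 0 0 0

2 4 0 0 0
0 0 0 0 0
0 0 0 0 0
0 0 0 0 0
0 0 0 0 0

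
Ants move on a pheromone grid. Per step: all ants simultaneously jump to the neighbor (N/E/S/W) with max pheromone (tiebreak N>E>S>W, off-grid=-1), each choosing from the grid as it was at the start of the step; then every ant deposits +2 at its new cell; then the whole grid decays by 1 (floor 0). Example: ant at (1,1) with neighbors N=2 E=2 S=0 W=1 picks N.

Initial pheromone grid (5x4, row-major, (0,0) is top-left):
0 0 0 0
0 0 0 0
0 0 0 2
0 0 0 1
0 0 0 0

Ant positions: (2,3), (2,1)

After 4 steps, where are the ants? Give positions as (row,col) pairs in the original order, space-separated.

Step 1: ant0:(2,3)->S->(3,3) | ant1:(2,1)->N->(1,1)
  grid max=2 at (3,3)
Step 2: ant0:(3,3)->N->(2,3) | ant1:(1,1)->N->(0,1)
  grid max=2 at (2,3)
Step 3: ant0:(2,3)->S->(3,3) | ant1:(0,1)->E->(0,2)
  grid max=2 at (3,3)
Step 4: ant0:(3,3)->N->(2,3) | ant1:(0,2)->E->(0,3)
  grid max=2 at (2,3)

(2,3) (0,3)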